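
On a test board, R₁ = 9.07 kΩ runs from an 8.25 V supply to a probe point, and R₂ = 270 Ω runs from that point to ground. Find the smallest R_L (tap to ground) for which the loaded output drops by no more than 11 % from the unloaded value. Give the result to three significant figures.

R_L(min) ≈ 2.12 kΩ

Output resistance R_th = R₁‖R₂ = (9070 × 270)/9340 = 262.2 Ω.
The fractional drop is R_th/(R_th + R_L); requiring this ≤ 0.110 gives R_L ≥ R_th(1/0.110 − 1) = 262.2 × 8.091 = 2.12 kΩ.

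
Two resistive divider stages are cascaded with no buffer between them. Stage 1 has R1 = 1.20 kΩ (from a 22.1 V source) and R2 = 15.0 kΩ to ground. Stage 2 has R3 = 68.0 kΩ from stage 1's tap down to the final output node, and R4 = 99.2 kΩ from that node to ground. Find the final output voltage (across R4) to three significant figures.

Stage 2 presents R3+R4 = 167.2 kΩ as a load on stage 1's tap.
Stage 1's lower leg becomes R2‖(R3+R4) = 13.77 kΩ, so V_mid = 22.1 × 13.77/14.97 = 20.33 V.
Stage 2 is itself unloaded: V_out = V_mid × R4/(R3+R4) = 20.33 × 99.2/167.2 = 12.1 V.

V_out ≈ 12.1 V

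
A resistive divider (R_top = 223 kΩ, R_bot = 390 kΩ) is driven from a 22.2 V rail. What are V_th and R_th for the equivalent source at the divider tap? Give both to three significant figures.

V_th = 14.1 V, R_th = 142 kΩ

V_th is the open-circuit tap voltage: 22.2 × 390/(223 + 390) = 14.1 V.
With the supply zeroed, R_top and R_bot appear in parallel from the tap: R_th = R_top‖R_bot = (223 × 390)/613.0 = 142 kΩ.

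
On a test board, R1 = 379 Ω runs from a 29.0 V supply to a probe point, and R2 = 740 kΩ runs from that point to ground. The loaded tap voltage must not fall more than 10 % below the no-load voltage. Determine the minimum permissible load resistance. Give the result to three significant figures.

R_L(min) ≈ 3.41 kΩ

Output resistance R_th = R1‖R2 = (379 × 740000)/740400 = 378.8 Ω.
The fractional drop is R_th/(R_th + R_L); requiring this ≤ 0.100 gives R_L ≥ R_th(1/0.100 − 1) = 378.8 × 9.000 = 3.41 kΩ.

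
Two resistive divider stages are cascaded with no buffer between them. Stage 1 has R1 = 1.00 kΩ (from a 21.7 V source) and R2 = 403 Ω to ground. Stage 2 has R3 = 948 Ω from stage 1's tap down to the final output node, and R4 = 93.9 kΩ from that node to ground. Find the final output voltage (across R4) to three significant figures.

V_out ≈ 6.15 V

Stage 2 presents R3+R4 = 94850 Ω as a load on stage 1's tap.
Stage 1's lower leg becomes R2‖(R3+R4) = 401.3 Ω, so V_mid = 21.7 × 401.3/1401 = 6.214 V.
Stage 2 is itself unloaded: V_out = V_mid × R4/(R3+R4) = 6.214 × 93900/94850 = 6.15 V.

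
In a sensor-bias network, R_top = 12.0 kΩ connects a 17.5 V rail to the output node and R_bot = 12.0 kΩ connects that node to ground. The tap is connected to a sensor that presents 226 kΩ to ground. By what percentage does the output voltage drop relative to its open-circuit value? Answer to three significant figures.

2.59 %

The divider's output (Thévenin) resistance is R_top‖R_bot = 6.000 kΩ.
Fractional drop under load = R_th/(R_th + R_L) = 6.000 / (6.000 + 226) = 0.02586.
So the output falls by 2.59 %.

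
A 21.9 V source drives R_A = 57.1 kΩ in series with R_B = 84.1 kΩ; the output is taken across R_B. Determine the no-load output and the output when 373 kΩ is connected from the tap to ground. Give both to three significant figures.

Open-circuit: V = 21.9 × 84.1/(57.1 + 84.1) = 13.0 V.
With the load, R_B becomes R_B‖R_L = 68.63 kΩ, so V = 21.9 × 68.63/125.7 = 12.0 V.

Unloaded: 13.0 V; loaded: 12.0 V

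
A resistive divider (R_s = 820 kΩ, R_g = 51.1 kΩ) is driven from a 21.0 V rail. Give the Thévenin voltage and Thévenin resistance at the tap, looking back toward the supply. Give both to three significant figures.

V_th = 1.23 V, R_th = 48.1 kΩ

V_th is the open-circuit tap voltage: 21.0 × 51.1/(820 + 51.1) = 1.23 V.
With the supply zeroed, R_s and R_g appear in parallel from the tap: R_th = R_s‖R_g = (820 × 51.1)/871.1 = 48.1 kΩ.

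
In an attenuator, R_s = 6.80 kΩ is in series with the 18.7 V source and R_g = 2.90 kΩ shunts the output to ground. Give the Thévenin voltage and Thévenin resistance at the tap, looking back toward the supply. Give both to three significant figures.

V_th is the open-circuit tap voltage: 18.7 × 2.90/(6.80 + 2.90) = 5.59 V.
With the supply zeroed, R_s and R_g appear in parallel from the tap: R_th = R_s‖R_g = (6.80 × 2.90)/9.700 = 2.03 kΩ.

V_th = 5.59 V, R_th = 2.03 kΩ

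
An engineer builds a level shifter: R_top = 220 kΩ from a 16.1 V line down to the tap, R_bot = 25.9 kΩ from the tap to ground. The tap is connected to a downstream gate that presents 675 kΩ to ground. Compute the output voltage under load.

V_out ≈ 1.64 V

The load sits in parallel with R_bot: R_bot‖R_L = (25.9 × 675) / (25.9 + 675) = 24.94 kΩ.
V_out = 16.1 × 24.94 / (220 + 24.94) = 16.1 × 24.94/244.9 = 1.64 V.
(Unloaded it would have been 1.70 V.)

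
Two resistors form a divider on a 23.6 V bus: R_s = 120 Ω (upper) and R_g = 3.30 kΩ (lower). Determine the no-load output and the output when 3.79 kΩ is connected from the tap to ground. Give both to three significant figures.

Unloaded: 22.8 V; loaded: 22.1 V

Open-circuit: V = 23.6 × 3300/(120 + 3300) = 22.8 V.
With the load, R_g becomes R_g‖R_L = 1764 Ω, so V = 23.6 × 1764/1884 = 22.1 V.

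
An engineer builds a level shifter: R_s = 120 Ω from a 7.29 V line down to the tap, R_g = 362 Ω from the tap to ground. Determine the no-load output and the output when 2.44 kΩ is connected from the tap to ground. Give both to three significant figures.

Unloaded: 5.48 V; loaded: 5.28 V

Open-circuit: V = 7.29 × 362/(120 + 362) = 5.48 V.
With the load, R_g becomes R_g‖R_L = 315.2 Ω, so V = 7.29 × 315.2/435.2 = 5.28 V.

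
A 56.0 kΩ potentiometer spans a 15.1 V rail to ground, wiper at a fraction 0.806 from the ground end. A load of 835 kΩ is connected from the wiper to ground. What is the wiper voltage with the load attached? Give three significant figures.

The wiper splits the pot into (1−α)R = 10.86 kΩ above and αR = 45.14 kΩ below.
Lower section ‖ load = 42.82 kΩ.
V_wiper = 15.1 × 42.82/(10.86 + 42.82) = 12.0 V.

V ≈ 12.0 V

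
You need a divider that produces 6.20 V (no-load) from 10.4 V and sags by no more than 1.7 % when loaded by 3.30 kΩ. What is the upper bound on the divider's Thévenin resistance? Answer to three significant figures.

Loading drop = R_th/(R_th + R_L) ≤ 0.0170, so R_th ≤ R_L · ε/(1−ε) = 3.30 kΩ × 0.0170/0.9830 = 57.1 Ω.
(Any R1, R2 with R2/(R1+R2) = 0.596 and R1‖R2 ≤ 57.1 Ω will meet the spec.)

R_th ≤ 57.1 Ω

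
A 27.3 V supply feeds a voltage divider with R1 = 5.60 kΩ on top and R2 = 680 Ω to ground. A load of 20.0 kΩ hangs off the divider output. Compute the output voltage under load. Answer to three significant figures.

V_out ≈ 2.87 V

The load sits in parallel with R2: R2‖R_L = (680 × 20000) / (680 + 20000) = 657.6 Ω.
V_out = 27.3 × 657.6 / (5600 + 657.6) = 27.3 × 657.6/6258 = 2.87 V.
(Unloaded it would have been 2.96 V.)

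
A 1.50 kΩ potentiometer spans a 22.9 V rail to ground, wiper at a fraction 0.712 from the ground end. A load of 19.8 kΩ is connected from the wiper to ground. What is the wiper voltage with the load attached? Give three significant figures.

The wiper splits the pot into (1−α)R = 432.0 Ω above and αR = 1068 Ω below.
Lower section ‖ load = 1013 Ω.
V_wiper = 22.9 × 1013/(432.0 + 1013) = 16.1 V.

V ≈ 16.1 V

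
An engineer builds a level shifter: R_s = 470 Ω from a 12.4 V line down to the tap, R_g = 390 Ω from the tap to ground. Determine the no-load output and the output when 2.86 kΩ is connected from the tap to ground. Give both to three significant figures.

Unloaded: 5.62 V; loaded: 5.23 V

Open-circuit: V = 12.4 × 390/(470 + 390) = 5.62 V.
With the load, R_g becomes R_g‖R_L = 343.2 Ω, so V = 12.4 × 343.2/813.2 = 5.23 V.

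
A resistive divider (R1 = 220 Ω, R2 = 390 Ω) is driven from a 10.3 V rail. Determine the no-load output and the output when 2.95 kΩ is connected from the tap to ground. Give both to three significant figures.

Unloaded: 6.59 V; loaded: 6.29 V

Open-circuit: V = 10.3 × 390/(220 + 390) = 6.59 V.
With the load, R2 becomes R2‖R_L = 344.5 Ω, so V = 10.3 × 344.5/564.5 = 6.29 V.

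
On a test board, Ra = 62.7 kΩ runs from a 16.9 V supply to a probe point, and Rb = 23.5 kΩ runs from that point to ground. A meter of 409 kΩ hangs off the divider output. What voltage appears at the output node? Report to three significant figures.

V_out ≈ 4.42 V

The load sits in parallel with Rb: Rb‖R_L = (23.5 × 409) / (23.5 + 409) = 22.22 kΩ.
V_out = 16.9 × 22.22 / (62.7 + 22.22) = 16.9 × 22.22/84.92 = 4.42 V.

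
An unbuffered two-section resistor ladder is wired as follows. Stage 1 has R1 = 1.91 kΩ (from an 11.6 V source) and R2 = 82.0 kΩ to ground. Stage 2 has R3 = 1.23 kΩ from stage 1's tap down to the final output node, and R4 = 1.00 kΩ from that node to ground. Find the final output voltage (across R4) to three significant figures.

Stage 2 presents R3+R4 = 2.230 kΩ as a load on stage 1's tap.
Stage 1's lower leg becomes R2‖(R3+R4) = 2.171 kΩ, so V_mid = 11.6 × 2.171/4.081 = 6.171 V.
Stage 2 is itself unloaded: V_out = V_mid × R4/(R3+R4) = 6.171 × 1.00/2.230 = 2.77 V.

V_out ≈ 2.77 V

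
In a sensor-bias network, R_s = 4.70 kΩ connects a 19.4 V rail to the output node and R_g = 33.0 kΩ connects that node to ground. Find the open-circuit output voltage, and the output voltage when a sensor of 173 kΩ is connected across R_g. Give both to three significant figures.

Unloaded: 17.0 V; loaded: 16.6 V

Open-circuit: V = 19.4 × 33.0/(4.70 + 33.0) = 17.0 V.
With the load, R_g becomes R_g‖R_L = 27.71 kΩ, so V = 19.4 × 27.71/32.41 = 16.6 V.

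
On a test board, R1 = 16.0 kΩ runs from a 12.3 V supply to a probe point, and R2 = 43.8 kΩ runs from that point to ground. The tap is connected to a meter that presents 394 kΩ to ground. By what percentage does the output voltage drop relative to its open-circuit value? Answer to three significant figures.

2.89 %

The divider's output (Thévenin) resistance is R1‖R2 = 11.72 kΩ.
Fractional drop under load = R_th/(R_th + R_L) = 11.72 / (11.72 + 394) = 0.02888.
So the output falls by 2.89 %.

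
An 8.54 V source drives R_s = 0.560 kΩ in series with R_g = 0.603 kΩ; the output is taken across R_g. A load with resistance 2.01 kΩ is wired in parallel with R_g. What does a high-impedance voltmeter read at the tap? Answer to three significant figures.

The load sits in parallel with R_g: R_g‖R_L = (603 × 2010) / (603 + 2010) = 463.8 Ω.
V_out = 8.54 × 463.8 / (560 + 463.8) = 8.54 × 463.8/1024 = 3.87 V.

V_out ≈ 3.87 V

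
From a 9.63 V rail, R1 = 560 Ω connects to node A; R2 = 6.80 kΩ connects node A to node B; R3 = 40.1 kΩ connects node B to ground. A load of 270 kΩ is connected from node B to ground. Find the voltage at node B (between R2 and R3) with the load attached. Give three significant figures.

V ≈ 7.95 V

At node B, R3 is in parallel with the load: R3‖R_L = 34910 Ω.
Below node A the resistance is R2 + (R3‖R_L) = 41710 Ω, so V_A = 9.63 × 41710/42270 = 9.502 V.
Then V_B = V_A × (R3‖R_L)/(R2 + R3‖R_L) = 9.502 × 34910/41710 = 7.95 V.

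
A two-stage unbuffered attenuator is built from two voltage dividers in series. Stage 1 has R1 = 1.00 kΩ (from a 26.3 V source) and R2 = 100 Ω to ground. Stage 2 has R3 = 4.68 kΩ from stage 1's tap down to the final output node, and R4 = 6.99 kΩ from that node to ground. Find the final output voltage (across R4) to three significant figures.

V_out ≈ 1.42 V

Stage 2 presents R3+R4 = 11670 Ω as a load on stage 1's tap.
Stage 1's lower leg becomes R2‖(R3+R4) = 99.15 Ω, so V_mid = 26.3 × 99.15/1099 = 2.372 V.
Stage 2 is itself unloaded: V_out = V_mid × R4/(R3+R4) = 2.372 × 6990/11670 = 1.42 V.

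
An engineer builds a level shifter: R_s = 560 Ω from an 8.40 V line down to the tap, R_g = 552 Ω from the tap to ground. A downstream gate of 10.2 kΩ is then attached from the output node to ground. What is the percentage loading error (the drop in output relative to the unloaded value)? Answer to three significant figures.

The divider's output (Thévenin) resistance is R_s‖R_g = 278.0 Ω.
Fractional drop under load = R_th/(R_th + R_L) = 278.0 / (278.0 + 10200) = 0.02653.
So the output falls by 2.65 %.

2.65 %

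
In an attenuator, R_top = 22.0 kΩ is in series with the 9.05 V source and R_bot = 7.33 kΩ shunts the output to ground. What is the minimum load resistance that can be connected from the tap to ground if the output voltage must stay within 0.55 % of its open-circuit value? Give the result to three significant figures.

R_L(min) ≈ 994 kΩ

Output resistance R_th = R_top‖R_bot = (22.0 × 7.33)/29.33 = 5.498 kΩ.
The fractional drop is R_th/(R_th + R_L); requiring this ≤ 0.00550 gives R_L ≥ R_th(1/0.00550 − 1) = 5.498 × 180.8 = 994 kΩ.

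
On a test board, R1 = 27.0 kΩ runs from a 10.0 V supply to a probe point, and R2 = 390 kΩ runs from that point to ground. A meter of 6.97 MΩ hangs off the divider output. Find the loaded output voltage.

The load sits in parallel with R2: R2‖R_L = (390 × 6970) / (390 + 6970) = 369.3 kΩ.
V_out = 10.0 × 369.3 / (27.0 + 369.3) = 10.0 × 369.3/396.3 = 9.32 V.
(Unloaded it would have been 9.35 V.)

V_out ≈ 9.32 V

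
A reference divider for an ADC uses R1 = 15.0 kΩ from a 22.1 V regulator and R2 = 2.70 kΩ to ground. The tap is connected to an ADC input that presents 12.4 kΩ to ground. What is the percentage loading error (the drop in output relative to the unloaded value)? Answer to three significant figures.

15.6 %

The divider's output (Thévenin) resistance is R1‖R2 = 2.288 kΩ.
Fractional drop under load = R_th/(R_th + R_L) = 2.288 / (2.288 + 12.4) = 0.1558.
So the output falls by 15.6 %.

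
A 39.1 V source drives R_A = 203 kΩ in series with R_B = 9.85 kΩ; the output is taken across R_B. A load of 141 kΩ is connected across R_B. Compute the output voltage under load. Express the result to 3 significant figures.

The load sits in parallel with R_B: R_B‖R_L = (9.85 × 141) / (9.85 + 141) = 9.207 kΩ.
V_out = 39.1 × 9.207 / (203 + 9.207) = 39.1 × 9.207/212.2 = 1.70 V.

V_out ≈ 1.70 V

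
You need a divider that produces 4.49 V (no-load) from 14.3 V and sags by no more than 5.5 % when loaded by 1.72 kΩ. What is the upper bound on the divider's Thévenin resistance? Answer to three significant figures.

Loading drop = R_th/(R_th + R_L) ≤ 0.0550, so R_th ≤ R_L · ε/(1−ε) = 1.72 kΩ × 0.0550/0.9450 = 100 Ω.

R_th ≤ 100 Ω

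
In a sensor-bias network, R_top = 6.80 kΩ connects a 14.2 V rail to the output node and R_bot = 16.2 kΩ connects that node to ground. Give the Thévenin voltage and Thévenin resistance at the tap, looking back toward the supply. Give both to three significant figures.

V_th is the open-circuit tap voltage: 14.2 × 16.2/(6.80 + 16.2) = 10.0 V.
With the supply zeroed, R_top and R_bot appear in parallel from the tap: R_th = R_top‖R_bot = (6.80 × 16.2)/23.00 = 4.79 kΩ.

V_th = 10.0 V, R_th = 4.79 kΩ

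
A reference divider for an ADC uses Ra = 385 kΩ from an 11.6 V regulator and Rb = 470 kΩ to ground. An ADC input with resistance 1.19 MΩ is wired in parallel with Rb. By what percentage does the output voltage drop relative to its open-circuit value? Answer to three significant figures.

15.1 %

Unloaded V = 11.6 × 470/855.0 = 6.377 V.
Loaded: Rb‖R_L = 336.9 kΩ, giving V = 11.6 × 336.9/721.9 = 5.414 V.
Drop = (6.377 − 5.414) / 6.377 = 15.1 %.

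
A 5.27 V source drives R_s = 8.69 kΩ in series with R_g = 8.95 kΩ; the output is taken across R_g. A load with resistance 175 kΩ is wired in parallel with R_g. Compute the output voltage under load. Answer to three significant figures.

The load sits in parallel with R_g: R_g‖R_L = (8.95 × 175) / (8.95 + 175) = 8.515 kΩ.
V_out = 5.27 × 8.515 / (8.69 + 8.515) = 5.27 × 8.515/17.20 = 2.61 V.

V_out ≈ 2.61 V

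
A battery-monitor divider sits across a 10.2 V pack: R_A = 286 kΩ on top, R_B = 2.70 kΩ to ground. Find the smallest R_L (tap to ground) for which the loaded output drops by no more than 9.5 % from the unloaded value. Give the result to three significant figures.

R_L(min) ≈ 25.5 kΩ

Output resistance R_th = R_A‖R_B = (286 × 2.70)/288.7 = 2.675 kΩ.
The fractional drop is R_th/(R_th + R_L); requiring this ≤ 0.0950 gives R_L ≥ R_th(1/0.0950 − 1) = 2.675 × 9.526 = 25.5 kΩ.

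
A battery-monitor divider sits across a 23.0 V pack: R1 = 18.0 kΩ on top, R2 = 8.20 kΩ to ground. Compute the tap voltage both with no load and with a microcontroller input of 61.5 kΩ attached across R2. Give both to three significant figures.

Open-circuit: V = 23.0 × 8.20/(18.0 + 8.20) = 7.20 V.
With the load, R2 becomes R2‖R_L = 7.235 kΩ, so V = 23.0 × 7.235/25.24 = 6.59 V.

Unloaded: 7.20 V; loaded: 6.59 V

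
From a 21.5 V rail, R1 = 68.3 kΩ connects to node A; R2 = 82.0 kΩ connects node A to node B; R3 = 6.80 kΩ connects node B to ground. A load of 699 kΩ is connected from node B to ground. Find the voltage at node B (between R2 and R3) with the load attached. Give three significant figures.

V ≈ 0.922 V

At node B, R3 is in parallel with the load: R3‖R_L = 6.734 kΩ.
Below node A the resistance is R2 + (R3‖R_L) = 88.73 kΩ, so V_A = 21.5 × 88.73/157.0 = 12.15 V.
Then V_B = V_A × (R3‖R_L)/(R2 + R3‖R_L) = 12.15 × 6.734/88.73 = 0.922 V.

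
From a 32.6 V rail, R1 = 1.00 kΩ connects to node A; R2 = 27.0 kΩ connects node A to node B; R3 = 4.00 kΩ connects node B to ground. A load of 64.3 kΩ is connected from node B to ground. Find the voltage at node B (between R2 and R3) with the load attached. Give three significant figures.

V ≈ 3.86 V

At node B, R3 is in parallel with the load: R3‖R_L = 3.766 kΩ.
Below node A the resistance is R2 + (R3‖R_L) = 30.77 kΩ, so V_A = 32.6 × 30.77/31.77 = 31.57 V.
Then V_B = V_A × (R3‖R_L)/(R2 + R3‖R_L) = 31.57 × 3.766/30.77 = 3.86 V.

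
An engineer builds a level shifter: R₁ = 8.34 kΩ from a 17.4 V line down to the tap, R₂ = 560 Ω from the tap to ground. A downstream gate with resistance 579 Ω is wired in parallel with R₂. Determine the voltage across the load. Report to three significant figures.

V_out ≈ 0.574 V

The load sits in parallel with R₂: R₂‖R_L = (560 × 579) / (560 + 579) = 284.7 Ω.
V_out = 17.4 × 284.7 / (8340 + 284.7) = 17.4 × 284.7/8625 = 0.574 V.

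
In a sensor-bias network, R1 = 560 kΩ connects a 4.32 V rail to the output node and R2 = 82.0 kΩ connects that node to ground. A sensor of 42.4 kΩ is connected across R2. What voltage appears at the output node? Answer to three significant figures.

The load sits in parallel with R2: R2‖R_L = (82.0 × 42.4) / (82.0 + 42.4) = 27.95 kΩ.
V_out = 4.32 × 27.95 / (560 + 27.95) = 4.32 × 27.95/587.9 = 0.205 V.

V_out ≈ 0.205 V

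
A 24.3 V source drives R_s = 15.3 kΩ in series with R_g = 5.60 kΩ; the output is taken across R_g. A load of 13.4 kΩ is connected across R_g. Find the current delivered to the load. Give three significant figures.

R_g‖R_L = 3.949 kΩ; V_out = 24.3 × 3.949/19.25 = 4.986 V.
I_L = V_out / R_L = 4.986 / 13.4 kΩ = 0.372 mA.

I_L ≈ 0.372 mA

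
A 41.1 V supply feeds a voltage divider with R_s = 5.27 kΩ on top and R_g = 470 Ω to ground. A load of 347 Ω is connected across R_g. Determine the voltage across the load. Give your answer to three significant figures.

V_out ≈ 1.50 V

The load sits in parallel with R_g: R_g‖R_L = (470 × 347) / (470 + 347) = 199.6 Ω.
V_out = 41.1 × 199.6 / (5270 + 199.6) = 41.1 × 199.6/5470 = 1.50 V.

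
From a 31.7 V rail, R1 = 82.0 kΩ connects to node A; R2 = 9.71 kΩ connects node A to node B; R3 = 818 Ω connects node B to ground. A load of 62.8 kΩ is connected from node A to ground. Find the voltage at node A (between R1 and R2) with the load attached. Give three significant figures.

Below node A the series string R2+R3 = 10530 Ω sits in parallel with the 62800 Ω load: 9016 Ω.
V_A = 31.7 × 9016/(82000 + 9016) = 3.14 V.

V ≈ 3.14 V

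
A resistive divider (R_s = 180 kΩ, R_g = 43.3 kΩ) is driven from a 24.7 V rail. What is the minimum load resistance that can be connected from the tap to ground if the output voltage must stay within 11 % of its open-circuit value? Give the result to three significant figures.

R_L(min) ≈ 282 kΩ

Output resistance R_th = R_s‖R_g = (180 × 43.3)/223.3 = 34.90 kΩ.
The fractional drop is R_th/(R_th + R_L); requiring this ≤ 0.110 gives R_L ≥ R_th(1/0.110 − 1) = 34.90 × 8.091 = 282 kΩ.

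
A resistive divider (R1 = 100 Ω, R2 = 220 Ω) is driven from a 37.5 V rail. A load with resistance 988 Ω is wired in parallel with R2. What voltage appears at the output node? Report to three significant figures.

The load sits in parallel with R2: R2‖R_L = (220 × 988) / (220 + 988) = 179.9 Ω.
V_out = 37.5 × 179.9 / (100 + 179.9) = 37.5 × 179.9/279.9 = 24.1 V.
(Unloaded it would have been 25.8 V.)

V_out ≈ 24.1 V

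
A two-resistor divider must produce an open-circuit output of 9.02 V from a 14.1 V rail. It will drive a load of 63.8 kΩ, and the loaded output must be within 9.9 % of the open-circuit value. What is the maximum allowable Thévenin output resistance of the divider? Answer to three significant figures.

R_th ≤ 7.01 kΩ

Loading drop = R_th/(R_th + R_L) ≤ 0.0990, so R_th ≤ R_L · ε/(1−ε) = 63.8 kΩ × 0.0990/0.9010 = 7.01 kΩ.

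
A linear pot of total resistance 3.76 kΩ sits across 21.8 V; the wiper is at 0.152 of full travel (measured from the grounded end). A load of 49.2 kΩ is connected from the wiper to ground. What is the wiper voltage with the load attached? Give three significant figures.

V ≈ 3.28 V

The wiper splits the pot into (1−α)R = 3188 Ω above and αR = 571.5 Ω below.
Lower section ‖ load = 565.0 Ω.
V_wiper = 21.8 × 565.0/(3188 + 565.0) = 3.28 V.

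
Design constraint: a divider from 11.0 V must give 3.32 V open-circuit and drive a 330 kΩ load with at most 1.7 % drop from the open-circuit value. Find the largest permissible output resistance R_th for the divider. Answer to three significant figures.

Loading drop = R_th/(R_th + R_L) ≤ 0.0170, so R_th ≤ R_L · ε/(1−ε) = 330 kΩ × 0.0170/0.9830 = 5.71 kΩ.
(Any R1, R2 with R2/(R1+R2) = 0.302 and R1‖R2 ≤ 5.71 kΩ will meet the spec.)

R_th ≤ 5.71 kΩ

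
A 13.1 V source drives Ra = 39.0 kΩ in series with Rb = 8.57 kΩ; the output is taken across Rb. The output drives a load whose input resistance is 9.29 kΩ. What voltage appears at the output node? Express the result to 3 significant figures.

V_out ≈ 1.34 V

The load sits in parallel with Rb: Rb‖R_L = (8.57 × 9.29) / (8.57 + 9.29) = 4.458 kΩ.
V_out = 13.1 × 4.458 / (39.0 + 4.458) = 13.1 × 4.458/43.46 = 1.34 V.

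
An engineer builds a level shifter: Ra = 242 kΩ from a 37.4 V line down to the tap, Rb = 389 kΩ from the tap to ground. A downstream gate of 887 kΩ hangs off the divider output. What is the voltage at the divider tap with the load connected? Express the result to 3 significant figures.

The load sits in parallel with Rb: Rb‖R_L = (389 × 887) / (389 + 887) = 270.4 kΩ.
V_out = 37.4 × 270.4 / (242 + 270.4) = 37.4 × 270.4/512.4 = 19.7 V.

V_out ≈ 19.7 V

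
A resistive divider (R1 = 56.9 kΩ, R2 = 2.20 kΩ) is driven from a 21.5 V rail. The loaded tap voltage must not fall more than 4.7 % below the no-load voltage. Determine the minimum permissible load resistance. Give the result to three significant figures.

R_L(min) ≈ 42.9 kΩ

Output resistance R_th = R1‖R2 = (56.9 × 2.20)/59.10 = 2.118 kΩ.
The fractional drop is R_th/(R_th + R_L); requiring this ≤ 0.0470 gives R_L ≥ R_th(1/0.0470 − 1) = 2.118 × 20.28 = 42.9 kΩ.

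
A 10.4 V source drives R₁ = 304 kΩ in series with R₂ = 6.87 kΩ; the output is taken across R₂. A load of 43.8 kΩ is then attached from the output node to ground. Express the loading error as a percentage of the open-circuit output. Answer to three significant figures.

13.3 %

The divider's output (Thévenin) resistance is R₁‖R₂ = 6.718 kΩ.
Fractional drop under load = R_th/(R_th + R_L) = 6.718 / (6.718 + 43.8) = 0.1330.
So the output falls by 13.3 %.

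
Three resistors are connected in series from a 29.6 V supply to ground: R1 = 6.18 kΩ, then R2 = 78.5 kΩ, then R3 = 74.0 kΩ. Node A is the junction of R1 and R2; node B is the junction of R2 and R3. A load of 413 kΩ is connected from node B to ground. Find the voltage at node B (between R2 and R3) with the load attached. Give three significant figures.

V ≈ 12.6 V

At node B, R3 is in parallel with the load: R3‖R_L = 62.76 kΩ.
Below node A the resistance is R2 + (R3‖R_L) = 141.3 kΩ, so V_A = 29.6 × 141.3/147.4 = 28.36 V.
Then V_B = V_A × (R3‖R_L)/(R2 + R3‖R_L) = 28.36 × 62.76/141.3 = 12.6 V.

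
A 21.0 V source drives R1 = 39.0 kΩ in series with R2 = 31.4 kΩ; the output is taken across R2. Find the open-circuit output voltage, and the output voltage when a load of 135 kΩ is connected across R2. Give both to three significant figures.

Unloaded: 9.37 V; loaded: 8.30 V

Open-circuit: V = 21.0 × 31.4/(39.0 + 31.4) = 9.37 V.
With the load, R2 becomes R2‖R_L = 25.47 kΩ, so V = 21.0 × 25.47/64.47 = 8.30 V.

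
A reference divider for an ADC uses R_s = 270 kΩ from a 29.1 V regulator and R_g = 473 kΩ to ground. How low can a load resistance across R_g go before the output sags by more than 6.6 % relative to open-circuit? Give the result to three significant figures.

R_L(min) ≈ 2.43 MΩ

Output resistance R_th = R_s‖R_g = (270 × 473)/743.0 = 171.9 kΩ.
The fractional drop is R_th/(R_th + R_L); requiring this ≤ 0.0660 gives R_L ≥ R_th(1/0.0660 − 1) = 171.9 × 14.15 = 2.43 MΩ.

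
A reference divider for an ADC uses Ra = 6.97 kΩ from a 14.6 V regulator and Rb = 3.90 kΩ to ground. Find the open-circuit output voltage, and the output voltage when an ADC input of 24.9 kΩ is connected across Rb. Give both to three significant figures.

Unloaded: 5.24 V; loaded: 4.76 V

Open-circuit: V = 14.6 × 3.90/(6.97 + 3.90) = 5.24 V.
With the load, Rb becomes Rb‖R_L = 3.372 kΩ, so V = 14.6 × 3.372/10.34 = 4.76 V.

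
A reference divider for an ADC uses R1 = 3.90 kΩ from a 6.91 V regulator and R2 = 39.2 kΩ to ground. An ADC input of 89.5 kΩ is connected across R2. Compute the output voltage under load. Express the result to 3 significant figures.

V_out ≈ 6.05 V

The load sits in parallel with R2: R2‖R_L = (39.2 × 89.5) / (39.2 + 89.5) = 27.26 kΩ.
V_out = 6.91 × 27.26 / (3.90 + 27.26) = 6.91 × 27.26/31.16 = 6.05 V.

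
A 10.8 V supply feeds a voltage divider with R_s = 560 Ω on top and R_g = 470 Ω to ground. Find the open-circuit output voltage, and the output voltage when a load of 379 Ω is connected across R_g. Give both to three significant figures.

Unloaded: 4.93 V; loaded: 2.94 V

Open-circuit: V = 10.8 × 470/(560 + 470) = 4.93 V.
With the load, R_g becomes R_g‖R_L = 209.8 Ω, so V = 10.8 × 209.8/769.8 = 2.94 V.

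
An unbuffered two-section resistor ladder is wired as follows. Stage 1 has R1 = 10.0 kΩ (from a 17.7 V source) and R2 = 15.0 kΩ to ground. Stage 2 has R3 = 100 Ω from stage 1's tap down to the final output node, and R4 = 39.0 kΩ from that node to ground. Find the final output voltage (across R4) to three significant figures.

V_out ≈ 9.18 V

Stage 2 presents R3+R4 = 39100 Ω as a load on stage 1's tap.
Stage 1's lower leg becomes R2‖(R3+R4) = 10840 Ω, so V_mid = 17.7 × 10840/20840 = 9.207 V.
Stage 2 is itself unloaded: V_out = V_mid × R4/(R3+R4) = 9.207 × 39000/39100 = 9.18 V.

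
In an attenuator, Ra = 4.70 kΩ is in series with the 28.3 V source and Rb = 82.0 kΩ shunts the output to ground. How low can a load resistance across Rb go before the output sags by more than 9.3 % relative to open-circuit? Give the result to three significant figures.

R_L(min) ≈ 43.4 kΩ

Output resistance R_th = Ra‖Rb = (4.70 × 82.0)/86.70 = 4.445 kΩ.
The fractional drop is R_th/(R_th + R_L); requiring this ≤ 0.0930 gives R_L ≥ R_th(1/0.0930 − 1) = 4.445 × 9.753 = 43.4 kΩ.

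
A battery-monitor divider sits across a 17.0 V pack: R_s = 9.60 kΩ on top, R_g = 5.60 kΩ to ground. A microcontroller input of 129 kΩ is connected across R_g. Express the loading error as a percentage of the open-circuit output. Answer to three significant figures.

2.67 %

The divider's output (Thévenin) resistance is R_s‖R_g = 3.537 kΩ.
Fractional drop under load = R_th/(R_th + R_L) = 3.537 / (3.537 + 129) = 0.02669.
So the output falls by 2.67 %.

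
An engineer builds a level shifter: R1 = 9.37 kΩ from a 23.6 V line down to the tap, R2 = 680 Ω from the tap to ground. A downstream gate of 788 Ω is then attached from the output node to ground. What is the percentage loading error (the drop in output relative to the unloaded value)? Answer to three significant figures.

Unloaded V = 23.6 × 680/10050 = 1.597 V.
Loaded: R2‖R_L = 365.0 Ω, giving V = 23.6 × 365.0/9735 = 0.8849 V.
Drop = (1.597 − 0.8849) / 1.597 = 44.6 %.

44.6 %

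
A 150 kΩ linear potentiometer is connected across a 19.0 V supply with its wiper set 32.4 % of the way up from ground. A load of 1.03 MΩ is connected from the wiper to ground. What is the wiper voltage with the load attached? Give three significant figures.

V ≈ 5.97 V

The wiper splits the pot into (1−α)R = 101.4 kΩ above and αR = 48.60 kΩ below.
Lower section ‖ load = 46.41 kΩ.
V_wiper = 19.0 × 46.41/(101.4 + 46.41) = 5.97 V.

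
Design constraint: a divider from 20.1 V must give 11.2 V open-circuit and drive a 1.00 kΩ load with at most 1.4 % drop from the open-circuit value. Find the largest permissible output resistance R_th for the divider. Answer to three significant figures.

Loading drop = R_th/(R_th + R_L) ≤ 0.0140, so R_th ≤ R_L · ε/(1−ε) = 1.00 kΩ × 0.0140/0.9860 = 14.2 Ω.
(Any R1, R2 with R2/(R1+R2) = 0.557 and R1‖R2 ≤ 14.2 Ω will meet the spec.)

R_th ≤ 14.2 Ω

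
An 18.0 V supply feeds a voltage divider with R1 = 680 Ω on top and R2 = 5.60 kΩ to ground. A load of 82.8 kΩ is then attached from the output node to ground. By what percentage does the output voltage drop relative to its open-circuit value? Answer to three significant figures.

0.727 %

The divider's output (Thévenin) resistance is R1‖R2 = 606.4 Ω.
Fractional drop under load = R_th/(R_th + R_L) = 606.4 / (606.4 + 82800) = 0.007270.
So the output falls by 0.727 %.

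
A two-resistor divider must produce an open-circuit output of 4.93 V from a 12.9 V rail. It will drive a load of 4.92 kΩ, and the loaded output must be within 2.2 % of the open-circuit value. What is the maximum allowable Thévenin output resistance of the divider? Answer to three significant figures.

R_th ≤ 111 Ω

Loading drop = R_th/(R_th + R_L) ≤ 0.0220, so R_th ≤ R_L · ε/(1−ε) = 4.92 kΩ × 0.0220/0.9780 = 111 Ω.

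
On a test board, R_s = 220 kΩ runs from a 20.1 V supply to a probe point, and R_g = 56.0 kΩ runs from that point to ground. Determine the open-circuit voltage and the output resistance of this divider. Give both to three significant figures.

V_th is the open-circuit tap voltage: 20.1 × 56.0/(220 + 56.0) = 4.08 V.
With the supply zeroed, R_s and R_g appear in parallel from the tap: R_th = R_s‖R_g = (220 × 56.0)/276.0 = 44.6 kΩ.

V_th = 4.08 V, R_th = 44.6 kΩ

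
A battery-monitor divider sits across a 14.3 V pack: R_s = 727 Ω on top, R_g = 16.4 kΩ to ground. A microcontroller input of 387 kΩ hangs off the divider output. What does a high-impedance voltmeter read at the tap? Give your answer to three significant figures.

The load sits in parallel with R_g: R_g‖R_L = (16400 × 387000) / (16400 + 387000) = 15730 Ω.
V_out = 14.3 × 15730 / (727 + 15730) = 14.3 × 15730/16460 = 13.7 V.

V_out ≈ 13.7 V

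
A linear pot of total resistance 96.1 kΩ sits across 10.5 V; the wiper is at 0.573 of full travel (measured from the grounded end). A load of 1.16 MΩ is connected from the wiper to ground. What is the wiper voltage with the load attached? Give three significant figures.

The wiper splits the pot into (1−α)R = 41.03 kΩ above and αR = 55.07 kΩ below.
Lower section ‖ load = 52.57 kΩ.
V_wiper = 10.5 × 52.57/(41.03 + 52.57) = 5.90 V.

V ≈ 5.90 V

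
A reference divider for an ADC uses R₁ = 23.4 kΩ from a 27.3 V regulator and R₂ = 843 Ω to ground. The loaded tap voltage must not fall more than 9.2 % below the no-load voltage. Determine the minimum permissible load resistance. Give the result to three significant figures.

Output resistance R_th = R₁‖R₂ = (23400 × 843)/24240 = 813.7 Ω.
The fractional drop is R_th/(R_th + R_L); requiring this ≤ 0.0920 gives R_L ≥ R_th(1/0.0920 − 1) = 813.7 × 9.870 = 8.03 kΩ.

R_L(min) ≈ 8.03 kΩ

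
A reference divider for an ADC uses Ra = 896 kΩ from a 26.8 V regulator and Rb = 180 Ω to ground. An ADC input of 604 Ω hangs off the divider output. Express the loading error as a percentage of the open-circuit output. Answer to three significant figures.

23.0 %

The divider's output (Thévenin) resistance is Ra‖Rb = 180.0 Ω.
Fractional drop under load = R_th/(R_th + R_L) = 180.0 / (180.0 + 604) = 0.2296.
So the output falls by 23.0 %.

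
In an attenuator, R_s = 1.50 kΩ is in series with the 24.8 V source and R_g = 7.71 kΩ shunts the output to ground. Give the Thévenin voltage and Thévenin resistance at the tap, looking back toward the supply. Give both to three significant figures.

V_th = 20.8 V, R_th = 1.26 kΩ

V_th is the open-circuit tap voltage: 24.8 × 7.71/(1.50 + 7.71) = 20.8 V.
With the supply zeroed, R_s and R_g appear in parallel from the tap: R_th = R_s‖R_g = (1.50 × 7.71)/9.210 = 1.26 kΩ.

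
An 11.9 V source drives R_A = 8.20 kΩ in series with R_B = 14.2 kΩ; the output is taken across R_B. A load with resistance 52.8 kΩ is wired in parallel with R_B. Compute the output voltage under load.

The load sits in parallel with R_B: R_B‖R_L = (14.2 × 52.8) / (14.2 + 52.8) = 11.19 kΩ.
V_out = 11.9 × 11.19 / (8.20 + 11.19) = 11.9 × 11.19/19.39 = 6.87 V.
(Unloaded it would have been 7.54 V.)

V_out ≈ 6.87 V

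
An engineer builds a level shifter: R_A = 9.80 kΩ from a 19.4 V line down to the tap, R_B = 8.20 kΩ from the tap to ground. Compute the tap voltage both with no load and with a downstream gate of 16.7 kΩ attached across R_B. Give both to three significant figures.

Unloaded: 8.84 V; loaded: 6.97 V

Open-circuit: V = 19.4 × 8.20/(9.80 + 8.20) = 8.84 V.
With the load, R_B becomes R_B‖R_L = 5.500 kΩ, so V = 19.4 × 5.500/15.30 = 6.97 V.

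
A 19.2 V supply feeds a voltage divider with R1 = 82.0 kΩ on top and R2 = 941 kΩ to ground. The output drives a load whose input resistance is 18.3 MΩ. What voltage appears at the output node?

V_out ≈ 17.6 V

The load sits in parallel with R2: R2‖R_L = (941 × 18300) / (941 + 18300) = 895.0 kΩ.
V_out = 19.2 × 895.0 / (82.0 + 895.0) = 19.2 × 895.0/977.0 = 17.6 V.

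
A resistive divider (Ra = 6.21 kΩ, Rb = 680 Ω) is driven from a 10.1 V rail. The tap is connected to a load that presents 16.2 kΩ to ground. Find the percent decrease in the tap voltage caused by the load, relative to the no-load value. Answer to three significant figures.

3.65 %

The divider's output (Thévenin) resistance is Ra‖Rb = 612.9 Ω.
Fractional drop under load = R_th/(R_th + R_L) = 612.9 / (612.9 + 16200) = 0.03645.
So the output falls by 3.65 %.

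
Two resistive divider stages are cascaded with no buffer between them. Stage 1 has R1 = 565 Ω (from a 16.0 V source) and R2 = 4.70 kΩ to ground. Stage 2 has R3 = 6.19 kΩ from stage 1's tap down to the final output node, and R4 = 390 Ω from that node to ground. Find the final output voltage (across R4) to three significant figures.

Stage 2 presents R3+R4 = 6580 Ω as a load on stage 1's tap.
Stage 1's lower leg becomes R2‖(R3+R4) = 2742 Ω, so V_mid = 16.0 × 2742/3307 = 13.27 V.
Stage 2 is itself unloaded: V_out = V_mid × R4/(R3+R4) = 13.27 × 390/6580 = 0.786 V.

V_out ≈ 0.786 V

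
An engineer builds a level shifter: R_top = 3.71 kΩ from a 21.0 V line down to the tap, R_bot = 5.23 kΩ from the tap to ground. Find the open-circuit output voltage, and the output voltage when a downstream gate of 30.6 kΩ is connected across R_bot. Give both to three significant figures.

Open-circuit: V = 21.0 × 5.23/(3.71 + 5.23) = 12.3 V.
With the load, R_bot becomes R_bot‖R_L = 4.467 kΩ, so V = 21.0 × 4.467/8.177 = 11.5 V.

Unloaded: 12.3 V; loaded: 11.5 V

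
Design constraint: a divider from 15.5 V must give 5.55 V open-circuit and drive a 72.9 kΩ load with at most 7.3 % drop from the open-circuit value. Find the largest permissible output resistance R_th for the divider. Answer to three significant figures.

R_th ≤ 5.74 kΩ

Loading drop = R_th/(R_th + R_L) ≤ 0.0730, so R_th ≤ R_L · ε/(1−ε) = 72.9 kΩ × 0.0730/0.9270 = 5.74 kΩ.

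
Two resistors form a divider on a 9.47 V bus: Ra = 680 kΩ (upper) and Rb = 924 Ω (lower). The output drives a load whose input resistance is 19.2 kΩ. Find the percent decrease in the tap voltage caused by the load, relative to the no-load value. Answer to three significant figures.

4.59 %

The divider's output (Thévenin) resistance is Ra‖Rb = 922.7 Ω.
Fractional drop under load = R_th/(R_th + R_L) = 922.7 / (922.7 + 19200) = 0.04586.
So the output falls by 4.59 %.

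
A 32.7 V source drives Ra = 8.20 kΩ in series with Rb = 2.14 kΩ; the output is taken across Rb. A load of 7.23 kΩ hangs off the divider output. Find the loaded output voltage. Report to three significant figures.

The load sits in parallel with Rb: Rb‖R_L = (2.14 × 7.23) / (2.14 + 7.23) = 1.651 kΩ.
V_out = 32.7 × 1.651 / (8.20 + 1.651) = 32.7 × 1.651/9.851 = 5.48 V.

V_out ≈ 5.48 V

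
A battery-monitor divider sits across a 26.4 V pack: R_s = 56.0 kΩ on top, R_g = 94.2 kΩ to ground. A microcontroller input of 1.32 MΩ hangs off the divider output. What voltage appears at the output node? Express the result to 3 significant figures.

V_out ≈ 16.1 V

The load sits in parallel with R_g: R_g‖R_L = (94.2 × 1320) / (94.2 + 1320) = 87.93 kΩ.
V_out = 26.4 × 87.93 / (56.0 + 87.93) = 26.4 × 87.93/143.9 = 16.1 V.
(Unloaded it would have been 16.6 V.)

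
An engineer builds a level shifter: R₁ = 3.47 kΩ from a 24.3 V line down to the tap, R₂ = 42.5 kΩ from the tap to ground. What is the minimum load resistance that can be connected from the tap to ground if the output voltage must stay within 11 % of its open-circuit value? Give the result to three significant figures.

R_L(min) ≈ 26.0 kΩ

Output resistance R_th = R₁‖R₂ = (3.47 × 42.5)/45.97 = 3.208 kΩ.
The fractional drop is R_th/(R_th + R_L); requiring this ≤ 0.110 gives R_L ≥ R_th(1/0.110 − 1) = 3.208 × 8.091 = 26.0 kΩ.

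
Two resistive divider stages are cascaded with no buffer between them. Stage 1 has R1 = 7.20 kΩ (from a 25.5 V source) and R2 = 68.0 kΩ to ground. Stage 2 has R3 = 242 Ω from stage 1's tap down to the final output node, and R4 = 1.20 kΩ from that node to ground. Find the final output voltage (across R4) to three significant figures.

Stage 2 presents R3+R4 = 1442 Ω as a load on stage 1's tap.
Stage 1's lower leg becomes R2‖(R3+R4) = 1412 Ω, so V_mid = 25.5 × 1412/8612 = 4.181 V.
Stage 2 is itself unloaded: V_out = V_mid × R4/(R3+R4) = 4.181 × 1200/1442 = 3.48 V.

V_out ≈ 3.48 V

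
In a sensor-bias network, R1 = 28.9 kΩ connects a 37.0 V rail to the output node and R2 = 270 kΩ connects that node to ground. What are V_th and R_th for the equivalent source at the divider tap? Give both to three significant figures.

V_th = 33.4 V, R_th = 26.1 kΩ

V_th is the open-circuit tap voltage: 37.0 × 270/(28.9 + 270) = 33.4 V.
With the supply zeroed, R1 and R2 appear in parallel from the tap: R_th = R1‖R2 = (28.9 × 270)/298.9 = 26.1 kΩ.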